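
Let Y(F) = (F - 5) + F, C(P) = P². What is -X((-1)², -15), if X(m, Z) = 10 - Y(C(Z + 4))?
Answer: 227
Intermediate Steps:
Y(F) = -5 + 2*F (Y(F) = (-5 + F) + F = -5 + 2*F)
X(m, Z) = 15 - 2*(4 + Z)² (X(m, Z) = 10 - (-5 + 2*(Z + 4)²) = 10 - (-5 + 2*(4 + Z)²) = 10 + (5 - 2*(4 + Z)²) = 15 - 2*(4 + Z)²)
-X((-1)², -15) = -(15 - 2*(4 - 15)²) = -(15 - 2*(-11)²) = -(15 - 2*121) = -(15 - 242) = -1*(-227) = 227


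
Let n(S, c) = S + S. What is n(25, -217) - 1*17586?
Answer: -17536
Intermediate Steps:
n(S, c) = 2*S
n(25, -217) - 1*17586 = 2*25 - 1*17586 = 50 - 17586 = -17536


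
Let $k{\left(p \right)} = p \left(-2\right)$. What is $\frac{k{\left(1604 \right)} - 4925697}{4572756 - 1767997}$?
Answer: $- \frac{4928905}{2804759} \approx -1.7573$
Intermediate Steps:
$k{\left(p \right)} = - 2 p$
$\frac{k{\left(1604 \right)} - 4925697}{4572756 - 1767997} = \frac{\left(-2\right) 1604 - 4925697}{4572756 - 1767997} = \frac{-3208 - 4925697}{2804759} = \left(-4928905\right) \frac{1}{2804759} = - \frac{4928905}{2804759}$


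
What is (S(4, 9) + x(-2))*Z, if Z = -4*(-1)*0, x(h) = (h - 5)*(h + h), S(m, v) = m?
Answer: 0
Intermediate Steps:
x(h) = 2*h*(-5 + h) (x(h) = (-5 + h)*(2*h) = 2*h*(-5 + h))
Z = 0 (Z = 4*0 = 0)
(S(4, 9) + x(-2))*Z = (4 + 2*(-2)*(-5 - 2))*0 = (4 + 2*(-2)*(-7))*0 = (4 + 28)*0 = 32*0 = 0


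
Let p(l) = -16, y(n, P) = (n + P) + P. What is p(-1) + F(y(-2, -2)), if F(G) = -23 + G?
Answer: -45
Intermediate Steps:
y(n, P) = n + 2*P (y(n, P) = (P + n) + P = n + 2*P)
p(-1) + F(y(-2, -2)) = -16 + (-23 + (-2 + 2*(-2))) = -16 + (-23 + (-2 - 4)) = -16 + (-23 - 6) = -16 - 29 = -45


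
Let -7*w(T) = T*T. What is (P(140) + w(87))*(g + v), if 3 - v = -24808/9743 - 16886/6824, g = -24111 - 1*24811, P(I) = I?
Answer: 10714063787337251/232701812 ≈ 4.6042e+7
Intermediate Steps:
w(T) = -T²/7 (w(T) = -T*T/7 = -T²/7)
g = -48922 (g = -24111 - 24811 = -48922)
v = 266634393/33243116 (v = 3 - (-24808/9743 - 16886/6824) = 3 - (-24808*1/9743 - 16886*1/6824) = 3 - (-24808/9743 - 8443/3412) = 3 - 1*(-166905045/33243116) = 3 + 166905045/33243116 = 266634393/33243116 ≈ 8.0207)
(P(140) + w(87))*(g + v) = (140 - ⅐*87²)*(-48922 + 266634393/33243116) = (140 - ⅐*7569)*(-1626053086559/33243116) = (140 - 7569/7)*(-1626053086559/33243116) = -6589/7*(-1626053086559/33243116) = 10714063787337251/232701812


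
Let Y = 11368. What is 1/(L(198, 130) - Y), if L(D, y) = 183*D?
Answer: 1/24866 ≈ 4.0216e-5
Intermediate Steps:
1/(L(198, 130) - Y) = 1/(183*198 - 1*11368) = 1/(36234 - 11368) = 1/24866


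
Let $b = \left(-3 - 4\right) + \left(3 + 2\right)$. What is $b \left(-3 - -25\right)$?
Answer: $-44$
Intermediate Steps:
$b = -2$ ($b = -7 + 5 = -2$)
$b \left(-3 - -25\right) = - 2 \left(-3 - -25\right) = - 2 \left(-3 + 25\right) = \left(-2\right) 22 = -44$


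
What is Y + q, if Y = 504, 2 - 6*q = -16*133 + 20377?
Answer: -15223/6 ≈ -2537.2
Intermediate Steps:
q = -18247/6 (q = ⅓ - (-16*133 + 20377)/6 = ⅓ - (-2128 + 20377)/6 = ⅓ - ⅙*18249 = ⅓ - 6083/2 = -18247/6 ≈ -3041.2)
Y + q = 504 - 18247/6 = -15223/6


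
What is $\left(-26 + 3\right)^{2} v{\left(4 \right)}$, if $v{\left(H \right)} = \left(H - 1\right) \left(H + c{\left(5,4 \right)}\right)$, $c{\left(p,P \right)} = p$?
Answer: $14283$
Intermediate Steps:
$v{\left(H \right)} = \left(-1 + H\right) \left(5 + H\right)$ ($v{\left(H \right)} = \left(H - 1\right) \left(H + 5\right) = \left(-1 + H\right) \left(5 + H\right)$)
$\left(-26 + 3\right)^{2} v{\left(4 \right)} = \left(-26 + 3\right)^{2} \left(-5 + 4^{2} + 4 \cdot 4\right) = \left(-23\right)^{2} \left(-5 + 16 + 16\right) = 529 \cdot 27 = 14283$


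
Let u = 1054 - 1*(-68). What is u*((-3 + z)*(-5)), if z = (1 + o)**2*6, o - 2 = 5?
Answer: -2137410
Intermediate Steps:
u = 1122 (u = 1054 + 68 = 1122)
o = 7 (o = 2 + 5 = 7)
z = 384 (z = (1 + 7)**2*6 = 8**2*6 = 64*6 = 384)
u*((-3 + z)*(-5)) = 1122*((-3 + 384)*(-5)) = 1122*(381*(-5)) = 1122*(-1905) = -2137410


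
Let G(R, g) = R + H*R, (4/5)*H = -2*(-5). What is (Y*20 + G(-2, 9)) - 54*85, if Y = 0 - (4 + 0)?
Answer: -4697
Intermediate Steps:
H = 25/2 (H = 5*(-2*(-5))/4 = (5/4)*10 = 25/2 ≈ 12.500)
Y = -4 (Y = 0 - 1*4 = 0 - 4 = -4)
G(R, g) = 27*R/2 (G(R, g) = R + 25*R/2 = 27*R/2)
(Y*20 + G(-2, 9)) - 54*85 = (-4*20 + (27/2)*(-2)) - 54*85 = (-80 - 27) - 4590 = -107 - 4590 = -4697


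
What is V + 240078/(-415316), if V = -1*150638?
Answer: -31281305843/207658 ≈ -1.5064e+5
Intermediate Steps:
V = -150638
V + 240078/(-415316) = -150638 + 240078/(-415316) = -150638 + 240078*(-1/415316) = -150638 - 120039/207658 = -31281305843/207658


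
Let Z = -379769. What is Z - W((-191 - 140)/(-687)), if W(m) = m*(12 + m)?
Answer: -179242033486/471969 ≈ -3.7978e+5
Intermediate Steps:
Z - W((-191 - 140)/(-687)) = -379769 - (-191 - 140)/(-687)*(12 + (-191 - 140)/(-687)) = -379769 - (-331*(-1/687))*(12 - 331*(-1/687)) = -379769 - 331*(12 + 331/687)/687 = -379769 - 331*8575/(687*687) = -379769 - 1*2838325/471969 = -379769 - 2838325/471969 = -179242033486/471969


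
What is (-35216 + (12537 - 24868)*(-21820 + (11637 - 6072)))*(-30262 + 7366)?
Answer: -4588477207344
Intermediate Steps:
(-35216 + (12537 - 24868)*(-21820 + (11637 - 6072)))*(-30262 + 7366) = (-35216 - 12331*(-21820 + 5565))*(-22896) = (-35216 - 12331*(-16255))*(-22896) = (-35216 + 200440405)*(-22896) = 200405189*(-22896) = -4588477207344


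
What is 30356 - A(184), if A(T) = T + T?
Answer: 29988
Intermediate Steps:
A(T) = 2*T
30356 - A(184) = 30356 - 2*184 = 30356 - 1*368 = 30356 - 368 = 29988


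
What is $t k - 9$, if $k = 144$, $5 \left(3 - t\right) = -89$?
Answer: $\frac{14931}{5} \approx 2986.2$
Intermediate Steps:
$t = \frac{104}{5}$ ($t = 3 - - \frac{89}{5} = 3 + \frac{89}{5} = \frac{104}{5} \approx 20.8$)
$t k - 9 = \frac{104}{5} \cdot 144 - 9 = \frac{14976}{5} - 9 = \frac{14931}{5}$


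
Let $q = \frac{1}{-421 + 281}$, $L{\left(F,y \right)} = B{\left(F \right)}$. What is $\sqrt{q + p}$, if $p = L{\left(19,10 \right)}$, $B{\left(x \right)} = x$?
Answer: $\frac{\sqrt{93065}}{70} \approx 4.3581$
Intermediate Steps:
$L{\left(F,y \right)} = F$
$p = 19$
$q = - \frac{1}{140}$ ($q = \frac{1}{-140} = - \frac{1}{140} \approx -0.0071429$)
$\sqrt{q + p} = \sqrt{- \frac{1}{140} + 19} = \sqrt{\frac{2659}{140}} = \frac{\sqrt{93065}}{70}$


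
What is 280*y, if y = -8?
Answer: -2240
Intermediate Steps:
280*y = 280*(-8) = -2240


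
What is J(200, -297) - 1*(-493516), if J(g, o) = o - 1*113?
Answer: 493106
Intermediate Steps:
J(g, o) = -113 + o (J(g, o) = o - 113 = -113 + o)
J(200, -297) - 1*(-493516) = (-113 - 297) - 1*(-493516) = -410 + 493516 = 493106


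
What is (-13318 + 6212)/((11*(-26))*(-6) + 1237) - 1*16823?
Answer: -49685425/2953 ≈ -16825.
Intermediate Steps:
(-13318 + 6212)/((11*(-26))*(-6) + 1237) - 1*16823 = -7106/(-286*(-6) + 1237) - 16823 = -7106/(1716 + 1237) - 16823 = -7106/2953 - 16823 = -49685425/2953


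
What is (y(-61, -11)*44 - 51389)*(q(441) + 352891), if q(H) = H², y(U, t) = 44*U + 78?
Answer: -90892762716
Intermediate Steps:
y(U, t) = 78 + 44*U
(y(-61, -11)*44 - 51389)*(q(441) + 352891) = ((78 + 44*(-61))*44 - 51389)*(441² + 352891) = ((78 - 2684)*44 - 51389)*(194481 + 352891) = (-2606*44 - 51389)*547372 = (-114664 - 51389)*547372 = -166053*547372 = -90892762716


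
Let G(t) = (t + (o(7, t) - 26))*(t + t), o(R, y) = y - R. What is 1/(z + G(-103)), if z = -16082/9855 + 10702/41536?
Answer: 204668640/10076374564889 ≈ 2.0312e-5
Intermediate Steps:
G(t) = 2*t*(-33 + 2*t) (G(t) = (t + ((t - 1*7) - 26))*(t + t) = (t + ((t - 7) - 26))*(2*t) = (t + ((-7 + t) - 26))*(2*t) = (t + (-33 + t))*(2*t) = (-33 + 2*t)*(2*t) = 2*t*(-33 + 2*t))
z = -281256871/204668640 (z = -16082*1/9855 + 10702*(1/41536) = -16082/9855 + 5351/20768 = -281256871/204668640 ≈ -1.3742)
1/(z + G(-103)) = 1/(-281256871/204668640 + 2*(-103)*(-33 + 2*(-103))) = 1/(-281256871/204668640 + 2*(-103)*(-33 - 206)) = 1/(-281256871/204668640 + 2*(-103)*(-239)) = 1/(-281256871/204668640 + 49234) = 1/(10076374564889/204668640) = 204668640/10076374564889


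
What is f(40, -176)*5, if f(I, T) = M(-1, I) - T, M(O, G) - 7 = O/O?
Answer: 920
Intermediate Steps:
M(O, G) = 8 (M(O, G) = 7 + O/O = 7 + 1 = 8)
f(I, T) = 8 - T
f(40, -176)*5 = (8 - 1*(-176))*5 = (8 + 176)*5 = 184*5 = 920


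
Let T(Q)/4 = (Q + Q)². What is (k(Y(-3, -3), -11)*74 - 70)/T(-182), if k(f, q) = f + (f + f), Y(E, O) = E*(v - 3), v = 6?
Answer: -517/132496 ≈ -0.0039020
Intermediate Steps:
T(Q) = 16*Q² (T(Q) = 4*(Q + Q)² = 4*(2*Q)² = 4*(4*Q²) = 16*Q²)
Y(E, O) = 3*E (Y(E, O) = E*(6 - 3) = E*3 = 3*E)
k(f, q) = 3*f (k(f, q) = f + 2*f = 3*f)
(k(Y(-3, -3), -11)*74 - 70)/T(-182) = ((3*(3*(-3)))*74 - 70)/((16*(-182)²)) = ((3*(-9))*74 - 70)/((16*33124)) = (-27*74 - 70)/529984 = (-1998 - 70)*(1/529984) = -2068*1/529984 = -517/132496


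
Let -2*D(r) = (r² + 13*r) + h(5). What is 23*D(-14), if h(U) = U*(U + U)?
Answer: -736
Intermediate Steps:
h(U) = 2*U² (h(U) = U*(2*U) = 2*U²)
D(r) = -25 - 13*r/2 - r²/2 (D(r) = -((r² + 13*r) + 2*5²)/2 = -((r² + 13*r) + 2*25)/2 = -((r² + 13*r) + 50)/2 = -(50 + r² + 13*r)/2 = -25 - 13*r/2 - r²/2)
23*D(-14) = 23*(-25 - 13/2*(-14) - ½*(-14)²) = 23*(-25 + 91 - ½*196) = 23*(-25 + 91 - 98) = 23*(-32) = -736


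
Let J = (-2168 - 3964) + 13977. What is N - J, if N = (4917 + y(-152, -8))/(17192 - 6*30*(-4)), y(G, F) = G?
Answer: -140514875/17912 ≈ -7844.7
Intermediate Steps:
J = 7845 (J = -6132 + 13977 = 7845)
N = 4765/17912 (N = (4917 - 152)/(17192 - 6*30*(-4)) = 4765/(17192 - 180*(-4)) = 4765/(17192 + 720) = 4765/17912 ≈ 0.26602)
N - J = 4765/17912 - 1*7845 = 4765/17912 - 7845 = -140514875/17912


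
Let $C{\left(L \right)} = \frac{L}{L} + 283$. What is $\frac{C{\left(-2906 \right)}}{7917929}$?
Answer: $\frac{284}{7917929} \approx 3.5868 \cdot 10^{-5}$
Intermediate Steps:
$C{\left(L \right)} = 284$ ($C{\left(L \right)} = 1 + 283 = 284$)
$\frac{C{\left(-2906 \right)}}{7917929} = \frac{284}{7917929}$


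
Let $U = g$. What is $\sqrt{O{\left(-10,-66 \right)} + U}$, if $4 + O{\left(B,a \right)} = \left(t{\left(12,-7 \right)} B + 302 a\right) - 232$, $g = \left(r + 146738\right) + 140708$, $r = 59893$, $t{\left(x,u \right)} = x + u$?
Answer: $\sqrt{327121} \approx 571.95$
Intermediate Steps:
$t{\left(x,u \right)} = u + x$
$g = 347339$ ($g = \left(59893 + 146738\right) + 140708 = 206631 + 140708 = 347339$)
$O{\left(B,a \right)} = -236 + 5 B + 302 a$ ($O{\left(B,a \right)} = -4 - \left(232 - 302 a - \left(-7 + 12\right) B\right) = -4 - \left(232 - 302 a - 5 B\right) = -4 + \left(-232 + 5 B + 302 a\right) = -236 + 5 B + 302 a$)
$U = 347339$
$\sqrt{O{\left(-10,-66 \right)} + U} = \sqrt{\left(-236 + 5 \left(-10\right) + 302 \left(-66\right)\right) + 347339} = \sqrt{\left(-236 - 50 - 19932\right) + 347339} = \sqrt{-20218 + 347339} = \sqrt{327121}$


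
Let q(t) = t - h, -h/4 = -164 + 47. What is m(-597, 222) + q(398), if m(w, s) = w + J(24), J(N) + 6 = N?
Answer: -649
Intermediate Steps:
h = 468 (h = -4*(-164 + 47) = -4*(-117) = 468)
J(N) = -6 + N
q(t) = -468 + t (q(t) = t - 1*468 = t - 468 = -468 + t)
m(w, s) = 18 + w (m(w, s) = w + (-6 + 24) = w + 18 = 18 + w)
m(-597, 222) + q(398) = (18 - 597) + (-468 + 398) = -579 - 70 = -649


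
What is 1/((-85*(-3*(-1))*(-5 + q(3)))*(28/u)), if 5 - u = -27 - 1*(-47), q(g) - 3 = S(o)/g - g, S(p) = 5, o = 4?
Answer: -3/4760 ≈ -0.00063025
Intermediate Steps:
q(g) = 3 - g + 5/g (q(g) = 3 + (5/g - g) = 3 + (-g + 5/g) = 3 - g + 5/g)
u = -15 (u = 5 - (-27 - 1*(-47)) = 5 - (-27 + 47) = 5 - 1*20 = 5 - 20 = -15)
1/((-85*(-3*(-1))*(-5 + q(3)))*(28/u)) = 1/((-85*(-3*(-1))*(-5 + (3 - 1*3 + 5/3)))*(28/(-15))) = 1/((-255*(-5 + (3 - 3 + 5*(⅓))))*(28*(-1/15))) = 1/(-255*(-5 + (3 - 3 + 5/3))*(-28/15)) = 1/(-255*(-5 + 5/3)*(-28/15)) = 1/(-255*(-10)/3*(-28/15)) = 1/(-85*(-10)*(-28/15)) = 1/(850*(-28/15)) = 1/(-4760/3) = -3/4760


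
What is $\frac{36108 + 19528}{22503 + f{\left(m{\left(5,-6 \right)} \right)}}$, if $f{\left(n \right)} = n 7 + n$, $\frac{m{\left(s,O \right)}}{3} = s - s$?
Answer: $\frac{55636}{22503} \approx 2.4724$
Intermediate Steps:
$m{\left(s,O \right)} = 0$ ($m{\left(s,O \right)} = 3 \left(s - s\right) = 3 \cdot 0 = 0$)
$f{\left(n \right)} = 8 n$ ($f{\left(n \right)} = 7 n + n = 8 n$)
$\frac{36108 + 19528}{22503 + f{\left(m{\left(5,-6 \right)} \right)}} = \frac{36108 + 19528}{22503 + 8 \cdot 0} = \frac{55636}{22503 + 0} = \frac{55636}{22503}$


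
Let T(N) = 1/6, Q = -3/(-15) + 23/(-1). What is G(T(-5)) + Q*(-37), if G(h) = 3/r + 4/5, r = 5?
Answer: 845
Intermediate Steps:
Q = -114/5 (Q = -3*(-1/15) + 23*(-1) = ⅕ - 23 = -114/5 ≈ -22.800)
T(N) = ⅙
G(h) = 7/5 (G(h) = 3/5 + 4/5 = 3*(⅕) + 4*(⅕) = ⅗ + ⅘ = 7/5)
G(T(-5)) + Q*(-37) = 7/5 - 114/5*(-37) = 7/5 + 4218/5 = 845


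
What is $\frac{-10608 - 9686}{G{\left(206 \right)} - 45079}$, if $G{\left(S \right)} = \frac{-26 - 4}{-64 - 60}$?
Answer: $\frac{1258228}{2794883} \approx 0.45019$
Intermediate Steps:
$G{\left(S \right)} = \frac{15}{62}$ ($G{\left(S \right)} = - \frac{30}{-124} = \left(-30\right) \left(- \frac{1}{124}\right) = \frac{15}{62}$)
$\frac{-10608 - 9686}{G{\left(206 \right)} - 45079} = \frac{-10608 - 9686}{\frac{15}{62} - 45079} = - \frac{20294}{- \frac{2794883}{62}} = \left(-20294\right) \left(- \frac{62}{2794883}\right) = \frac{1258228}{2794883}$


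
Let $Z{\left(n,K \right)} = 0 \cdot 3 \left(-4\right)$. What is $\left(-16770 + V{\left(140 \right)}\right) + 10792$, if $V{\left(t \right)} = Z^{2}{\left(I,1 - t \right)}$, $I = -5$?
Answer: $-5978$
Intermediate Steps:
$Z{\left(n,K \right)} = 0$ ($Z{\left(n,K \right)} = 0 \left(-4\right) = 0$)
$V{\left(t \right)} = 0$ ($V{\left(t \right)} = 0^{2} = 0$)
$\left(-16770 + V{\left(140 \right)}\right) + 10792 = \left(-16770 + 0\right) + 10792 = -16770 + 10792 = -5978$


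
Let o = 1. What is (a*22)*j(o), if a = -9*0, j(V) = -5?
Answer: 0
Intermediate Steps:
a = 0
(a*22)*j(o) = (0*22)*(-5) = 0*(-5) = 0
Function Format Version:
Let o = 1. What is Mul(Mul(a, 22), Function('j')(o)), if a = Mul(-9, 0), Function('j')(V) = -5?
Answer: 0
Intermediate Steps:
a = 0
Mul(Mul(a, 22), Function('j')(o)) = Mul(Mul(0, 22), -5) = Mul(0, -5) = 0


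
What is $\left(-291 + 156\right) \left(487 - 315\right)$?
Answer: $-23220$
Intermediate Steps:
$\left(-291 + 156\right) \left(487 - 315\right) = \left(-135\right) 172 = -23220$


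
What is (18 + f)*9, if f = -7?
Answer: 99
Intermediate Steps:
(18 + f)*9 = (18 - 7)*9 = 11*9 = 99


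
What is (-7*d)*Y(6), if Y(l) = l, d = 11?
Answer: -462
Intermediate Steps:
(-7*d)*Y(6) = -7*11*6 = -77*6 = -462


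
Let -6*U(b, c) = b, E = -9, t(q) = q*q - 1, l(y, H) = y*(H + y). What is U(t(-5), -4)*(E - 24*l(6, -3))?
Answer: 1764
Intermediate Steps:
t(q) = -1 + q**2 (t(q) = q**2 - 1 = -1 + q**2)
U(b, c) = -b/6
U(t(-5), -4)*(E - 24*l(6, -3)) = (-(-1 + (-5)**2)/6)*(-9 - 144*(-3 + 6)) = (-(-1 + 25)/6)*(-9 - 144*3) = (-1/6*24)*(-9 - 24*18) = -4*(-9 - 432) = -4*(-441) = 1764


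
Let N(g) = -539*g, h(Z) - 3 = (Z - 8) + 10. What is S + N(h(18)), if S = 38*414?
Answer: 3335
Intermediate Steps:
h(Z) = 5 + Z (h(Z) = 3 + ((Z - 8) + 10) = 3 + ((-8 + Z) + 10) = 3 + (2 + Z) = 5 + Z)
S = 15732
S + N(h(18)) = 15732 - 539*(5 + 18) = 15732 - 539*23 = 15732 - 12397 = 3335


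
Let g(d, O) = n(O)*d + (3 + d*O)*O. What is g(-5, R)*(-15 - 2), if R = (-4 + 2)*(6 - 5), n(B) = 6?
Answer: 952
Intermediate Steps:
R = -2 (R = -2*1 = -2)
g(d, O) = 6*d + O*(3 + O*d) (g(d, O) = 6*d + (3 + d*O)*O = 6*d + (3 + O*d)*O = 6*d + O*(3 + O*d))
g(-5, R)*(-15 - 2) = (3*(-2) + 6*(-5) - 5*(-2)²)*(-15 - 2) = (-6 - 30 - 5*4)*(-17) = (-6 - 30 - 20)*(-17) = -56*(-17) = 952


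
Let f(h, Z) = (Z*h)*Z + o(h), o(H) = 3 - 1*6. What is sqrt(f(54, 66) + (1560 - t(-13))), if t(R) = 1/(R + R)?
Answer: sqrt(160063982)/26 ≈ 486.60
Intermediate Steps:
t(R) = 1/(2*R)
o(H) = -3 (o(H) = 3 - 6 = -3)
f(h, Z) = -3 + h*Z**2 (f(h, Z) = (Z*h)*Z - 3 = h*Z**2 - 3 = -3 + h*Z**2)
sqrt(f(54, 66) + (1560 - t(-13))) = sqrt((-3 + 54*66**2) + (1560 - 1/(2*(-13)))) = sqrt((-3 + 54*4356) + (1560 - (-1)/(2*13))) = sqrt((-3 + 235224) + (1560 - 1*(-1/26))) = sqrt(235221 + (1560 + 1/26)) = sqrt(235221 + 40561/26) = sqrt(6156307/26) = sqrt(160063982)/26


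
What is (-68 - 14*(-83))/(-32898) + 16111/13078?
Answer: 257856173/215120022 ≈ 1.1987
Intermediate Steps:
(-68 - 14*(-83))/(-32898) + 16111/13078 = (-68 + 1162)*(-1/32898) + 16111*(1/13078) = 1094*(-1/32898) + 16111/13078 = -547/16449 + 16111/13078 = 257856173/215120022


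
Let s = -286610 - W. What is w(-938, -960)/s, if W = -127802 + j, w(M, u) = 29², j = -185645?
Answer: 841/26837 ≈ 0.031337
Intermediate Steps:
w(M, u) = 841
W = -313447 (W = -127802 - 185645 = -313447)
s = 26837 (s = -286610 - 1*(-313447) = -286610 + 313447 = 26837)
w(-938, -960)/s = 841/26837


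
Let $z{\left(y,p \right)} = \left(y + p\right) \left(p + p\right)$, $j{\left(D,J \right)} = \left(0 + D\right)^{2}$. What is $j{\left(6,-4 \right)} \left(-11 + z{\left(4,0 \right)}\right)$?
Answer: $-396$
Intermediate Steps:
$j{\left(D,J \right)} = D^{2}$
$z{\left(y,p \right)} = 2 p \left(p + y\right)$ ($z{\left(y,p \right)} = \left(p + y\right) 2 p = 2 p \left(p + y\right)$)
$j{\left(6,-4 \right)} \left(-11 + z{\left(4,0 \right)}\right) = 6^{2} \left(-11 + 2 \cdot 0 \left(0 + 4\right)\right) = 36 \left(-11 + 2 \cdot 0 \cdot 4\right) = 36 \left(-11 + 0\right) = 36 \left(-11\right) = -396$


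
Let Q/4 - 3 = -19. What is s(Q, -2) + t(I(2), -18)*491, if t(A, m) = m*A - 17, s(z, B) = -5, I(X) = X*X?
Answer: -43704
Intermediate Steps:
Q = -64 (Q = 12 + 4*(-19) = 12 - 76 = -64)
I(X) = X²
t(A, m) = -17 + A*m (t(A, m) = A*m - 17 = -17 + A*m)
s(Q, -2) + t(I(2), -18)*491 = -5 + (-17 + 2²*(-18))*491 = -5 + (-17 + 4*(-18))*491 = -5 + (-17 - 72)*491 = -5 - 89*491 = -5 - 43699 = -43704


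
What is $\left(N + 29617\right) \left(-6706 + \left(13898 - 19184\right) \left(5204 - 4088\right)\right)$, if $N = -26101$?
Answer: $-20765081112$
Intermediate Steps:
$\left(N + 29617\right) \left(-6706 + \left(13898 - 19184\right) \left(5204 - 4088\right)\right) = \left(-26101 + 29617\right) \left(-6706 + \left(13898 - 19184\right) \left(5204 - 4088\right)\right) = 3516 \left(-6706 - 5899176\right) = 3516 \left(-5905882\right) = -20765081112$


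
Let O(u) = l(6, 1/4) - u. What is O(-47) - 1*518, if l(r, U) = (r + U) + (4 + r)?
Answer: -1819/4 ≈ -454.75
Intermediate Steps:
l(r, U) = 4 + U + 2*r (l(r, U) = (U + r) + (4 + r) = 4 + U + 2*r)
O(u) = 65/4 - u (O(u) = (4 + 1/4 + 2*6) - u = (4 + 1/4 + 12) - u = 65/4 - u)
O(-47) - 1*518 = (65/4 - 1*(-47)) - 1*518 = (65/4 + 47) - 518 = 253/4 - 518 = -1819/4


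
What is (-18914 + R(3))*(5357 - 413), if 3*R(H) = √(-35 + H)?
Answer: -93510816 + 6592*I*√2 ≈ -9.3511e+7 + 9322.5*I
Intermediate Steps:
R(H) = √(-35 + H)/3
(-18914 + R(3))*(5357 - 413) = (-18914 + √(-35 + 3)/3)*(5357 - 413) = (-18914 + √(-32)/3)*4944 = (-18914 + (4*I*√2)/3)*4944 = (-18914 + 4*I*√2/3)*4944 = -93510816 + 6592*I*√2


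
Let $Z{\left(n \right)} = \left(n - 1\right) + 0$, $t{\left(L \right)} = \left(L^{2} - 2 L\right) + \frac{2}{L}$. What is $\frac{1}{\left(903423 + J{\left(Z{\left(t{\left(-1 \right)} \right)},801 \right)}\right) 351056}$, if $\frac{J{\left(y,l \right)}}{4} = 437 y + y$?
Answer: $\frac{1}{317152064688} \approx 3.1531 \cdot 10^{-12}$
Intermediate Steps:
$t{\left(L \right)} = L^{2} - 2 L + \frac{2}{L}$
$Z{\left(n \right)} = -1 + n$ ($Z{\left(n \right)} = \left(-1 + n\right) + 0 = -1 + n$)
$J{\left(y,l \right)} = 1752 y$ ($J{\left(y,l \right)} = 4 \left(437 y + y\right) = 4 \cdot 438 y = 1752 y$)
$\frac{1}{\left(903423 + J{\left(Z{\left(t{\left(-1 \right)} \right)},801 \right)}\right) 351056} = \frac{1}{\left(903423 + 1752 \left(-1 + \frac{2 + \left(-1\right)^{2} \left(-2 - 1\right)}{-1}\right)\right) 351056} = \frac{1}{903423 + 1752 \left(-1 - \left(2 + 1 \left(-3\right)\right)\right)} \frac{1}{351056} = \frac{1}{903423 + 1752 \left(-1 - \left(2 - 3\right)\right)} \frac{1}{351056} = \frac{1}{903423 + 1752 \left(-1 - -1\right)} \frac{1}{351056} = \frac{1}{903423 + 1752 \left(-1 + 1\right)} \frac{1}{351056} = \frac{1}{903423 + 1752 \cdot 0} \cdot \frac{1}{351056} = \frac{1}{903423 + 0} \cdot \frac{1}{351056} = \frac{1}{903423} \cdot \frac{1}{351056} = \frac{1}{317152064688}$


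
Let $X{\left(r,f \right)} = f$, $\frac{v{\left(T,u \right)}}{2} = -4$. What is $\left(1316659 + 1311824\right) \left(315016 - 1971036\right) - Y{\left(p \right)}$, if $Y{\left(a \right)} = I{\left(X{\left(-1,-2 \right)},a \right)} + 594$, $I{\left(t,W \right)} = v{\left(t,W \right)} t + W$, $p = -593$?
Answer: $-4352820417677$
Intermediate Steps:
$v{\left(T,u \right)} = -8$ ($v{\left(T,u \right)} = 2 \left(-4\right) = -8$)
$I{\left(t,W \right)} = W - 8 t$ ($I{\left(t,W \right)} = - 8 t + W = W - 8 t$)
$Y{\left(a \right)} = 610 + a$ ($Y{\left(a \right)} = \left(a - -16\right) + 594 = \left(a + 16\right) + 594 = \left(16 + a\right) + 594 = 610 + a$)
$\left(1316659 + 1311824\right) \left(315016 - 1971036\right) - Y{\left(p \right)} = \left(1316659 + 1311824\right) \left(315016 - 1971036\right) - \left(610 - 593\right) = 2628483 \left(-1656020\right) - 17 = -4352820417660 - 17 = -4352820417677$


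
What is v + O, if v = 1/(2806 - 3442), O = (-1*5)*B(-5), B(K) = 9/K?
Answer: 5723/636 ≈ 8.9984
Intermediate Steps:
O = 9 (O = (-1*5)*(9/(-5)) = -45*(-1)/5 = -5*(-9/5) = 9)
v = -1/636 (v = 1/(-636) = -1/636 ≈ -0.0015723)
v + O = -1/636 + 9 = 5723/636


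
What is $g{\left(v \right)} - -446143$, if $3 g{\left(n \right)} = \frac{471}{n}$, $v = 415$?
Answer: $\frac{185149502}{415} \approx 4.4614 \cdot 10^{5}$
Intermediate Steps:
$g{\left(n \right)} = \frac{157}{n}$ ($g{\left(n \right)} = \frac{471 \frac{1}{n}}{3} = \frac{157}{n}$)
$g{\left(v \right)} - -446143 = \frac{157}{415} - -446143 = 157 \cdot \frac{1}{415} + 446143 = \frac{157}{415} + 446143 = \frac{185149502}{415}$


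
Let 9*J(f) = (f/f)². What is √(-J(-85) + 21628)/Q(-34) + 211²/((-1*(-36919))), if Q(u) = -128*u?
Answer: 44521/36919 + √194651/13056 ≈ 1.2397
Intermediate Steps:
J(f) = ⅑ (J(f) = (f/f)²/9 = (⅑)*1² = (⅑)*1 = ⅑)
√(-J(-85) + 21628)/Q(-34) + 211²/((-1*(-36919))) = √(-1*⅑ + 21628)/((-128*(-34))) + 211²/((-1*(-36919))) = √(-⅑ + 21628)/4352 + 44521/36919 = √(194651/9)*(1/4352) + 44521*(1/36919) = (√194651/3)*(1/4352) + 44521/36919 = √194651/13056 + 44521/36919 = 44521/36919 + √194651/13056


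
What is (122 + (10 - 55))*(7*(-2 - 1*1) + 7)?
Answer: -1078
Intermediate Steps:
(122 + (10 - 55))*(7*(-2 - 1*1) + 7) = (122 - 45)*(7*(-2 - 1) + 7) = 77*(7*(-3) + 7) = 77*(-21 + 7) = 77*(-14) = -1078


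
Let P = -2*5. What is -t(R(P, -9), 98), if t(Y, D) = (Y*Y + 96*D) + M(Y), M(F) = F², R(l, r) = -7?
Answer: -9506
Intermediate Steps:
P = -10
t(Y, D) = 2*Y² + 96*D (t(Y, D) = (Y*Y + 96*D) + Y² = (Y² + 96*D) + Y² = 2*Y² + 96*D)
-t(R(P, -9), 98) = -(2*(-7)² + 96*98) = -(2*49 + 9408) = -(98 + 9408) = -1*9506 = -9506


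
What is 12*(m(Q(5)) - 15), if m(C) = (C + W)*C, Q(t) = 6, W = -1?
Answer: 180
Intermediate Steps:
m(C) = C*(-1 + C) (m(C) = (C - 1)*C = (-1 + C)*C = C*(-1 + C))
12*(m(Q(5)) - 15) = 12*(6*(-1 + 6) - 15) = 12*(6*5 - 15) = 12*(30 - 15) = 12*15 = 180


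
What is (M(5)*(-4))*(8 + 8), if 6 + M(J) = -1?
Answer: 448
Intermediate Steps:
M(J) = -7 (M(J) = -6 - 1 = -7)
(M(5)*(-4))*(8 + 8) = (-7*(-4))*(8 + 8) = 28*16 = 448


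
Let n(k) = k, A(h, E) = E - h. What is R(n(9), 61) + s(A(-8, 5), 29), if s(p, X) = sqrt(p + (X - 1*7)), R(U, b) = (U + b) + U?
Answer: 79 + sqrt(35) ≈ 84.916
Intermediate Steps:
R(U, b) = b + 2*U
s(p, X) = sqrt(-7 + X + p) (s(p, X) = sqrt(p + (X - 7)) = sqrt(p + (-7 + X)) = sqrt(-7 + X + p))
R(n(9), 61) + s(A(-8, 5), 29) = (61 + 2*9) + sqrt(-7 + 29 + (5 - 1*(-8))) = (61 + 18) + sqrt(-7 + 29 + (5 + 8)) = 79 + sqrt(-7 + 29 + 13) = 79 + sqrt(35)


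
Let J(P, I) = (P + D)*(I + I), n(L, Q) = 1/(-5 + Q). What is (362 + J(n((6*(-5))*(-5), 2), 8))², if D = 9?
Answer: 2256004/9 ≈ 2.5067e+5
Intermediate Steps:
J(P, I) = 2*I*(9 + P) (J(P, I) = (P + 9)*(I + I) = (9 + P)*(2*I) = 2*I*(9 + P))
(362 + J(n((6*(-5))*(-5), 2), 8))² = (362 + 2*8*(9 + 1/(-5 + 2)))² = (362 + 2*8*(9 + 1/(-3)))² = (362 + 2*8*(9 - ⅓))² = (362 + 2*8*(26/3))² = (362 + 416/3)² = (1502/3)² = 2256004/9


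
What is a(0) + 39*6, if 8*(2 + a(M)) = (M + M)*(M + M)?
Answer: 232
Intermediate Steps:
a(M) = -2 + M**2/2 (a(M) = -2 + ((M + M)*(M + M))/8 = -2 + ((2*M)*(2*M))/8 = -2 + (4*M**2)/8 = -2 + M**2/2)
a(0) + 39*6 = (-2 + (1/2)*0**2) + 39*6 = (-2 + (1/2)*0) + 234 = (-2 + 0) + 234 = -2 + 234 = 232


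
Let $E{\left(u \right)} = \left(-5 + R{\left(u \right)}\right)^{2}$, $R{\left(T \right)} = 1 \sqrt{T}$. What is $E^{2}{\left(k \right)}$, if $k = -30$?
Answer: $\left(5 - i \sqrt{30}\right)^{4} \approx -2975.0 + 547.72 i$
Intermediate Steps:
$R{\left(T \right)} = \sqrt{T}$
$E{\left(u \right)} = \left(-5 + \sqrt{u}\right)^{2}$
$E^{2}{\left(k \right)} = \left(\left(-5 + \sqrt{-30}\right)^{2}\right)^{2} = \left(\left(-5 + i \sqrt{30}\right)^{2}\right)^{2} = \left(-5 + i \sqrt{30}\right)^{4}$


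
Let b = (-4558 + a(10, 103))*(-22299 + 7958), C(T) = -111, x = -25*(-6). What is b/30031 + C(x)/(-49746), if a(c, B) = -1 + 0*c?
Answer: 1084142535405/497974042 ≈ 2177.1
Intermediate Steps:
a(c, B) = -1 (a(c, B) = -1 + 0 = -1)
x = 150
b = 65380619 (b = (-4558 - 1)*(-22299 + 7958) = -4559*(-14341) = 65380619)
b/30031 + C(x)/(-49746) = 65380619/30031 - 111/(-49746) = 65380619*(1/30031) - 111*(-1/49746) = 65380619/30031 + 37/16582 = 1084142535405/497974042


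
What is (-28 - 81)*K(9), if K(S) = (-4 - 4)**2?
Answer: -6976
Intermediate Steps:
K(S) = 64 (K(S) = (-8)**2 = 64)
(-28 - 81)*K(9) = (-28 - 81)*64 = -109*64 = -6976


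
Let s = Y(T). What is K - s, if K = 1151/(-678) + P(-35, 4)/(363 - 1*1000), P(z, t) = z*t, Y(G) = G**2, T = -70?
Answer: -302411381/61698 ≈ -4901.5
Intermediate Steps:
s = 4900 (s = (-70)**2 = 4900)
P(z, t) = t*z
K = -91181/61698 (K = 1151/(-678) + (4*(-35))/(363 - 1*1000) = 1151*(-1/678) - 140/(363 - 1000) = -1151/678 - 140/(-637) = -1151/678 - 140*(-1/637) = -1151/678 + 20/91 = -91181/61698 ≈ -1.4779)
K - s = -91181/61698 - 1*4900 = -91181/61698 - 4900 = -302411381/61698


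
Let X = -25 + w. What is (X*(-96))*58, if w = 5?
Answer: 111360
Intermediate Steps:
X = -20 (X = -25 + 5 = -20)
(X*(-96))*58 = -20*(-96)*58 = 1920*58 = 111360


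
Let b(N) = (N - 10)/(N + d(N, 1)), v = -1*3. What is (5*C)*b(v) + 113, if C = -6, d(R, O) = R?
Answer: 48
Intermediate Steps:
v = -3
b(N) = (-10 + N)/(2*N) (b(N) = (N - 10)/(N + N) = (-10 + N)/((2*N)) = (-10 + N)*(1/(2*N)) = (-10 + N)/(2*N))
(5*C)*b(v) + 113 = (5*(-6))*((½)*(-10 - 3)/(-3)) + 113 = -15*(-1)*(-13)/3 + 113 = -30*13/6 + 113 = -65 + 113 = 48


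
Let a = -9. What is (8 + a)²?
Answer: 1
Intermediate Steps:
(8 + a)² = (8 - 9)² = (-1)² = 1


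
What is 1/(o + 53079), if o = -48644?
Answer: 1/4435 ≈ 0.00022548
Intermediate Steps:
1/(o + 53079) = 1/(-48644 + 53079) = 1/4435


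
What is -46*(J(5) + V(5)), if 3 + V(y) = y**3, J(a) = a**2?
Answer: -6762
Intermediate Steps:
V(y) = -3 + y**3
-46*(J(5) + V(5)) = -46*(5**2 + (-3 + 5**3)) = -46*(25 + (-3 + 125)) = -46*(25 + 122) = -46*147 = -6762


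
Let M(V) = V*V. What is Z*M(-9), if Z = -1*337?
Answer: -27297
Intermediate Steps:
M(V) = V²
Z = -337
Z*M(-9) = -337*(-9)² = -337*81 = -27297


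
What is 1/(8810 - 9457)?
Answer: -1/647 ≈ -0.0015456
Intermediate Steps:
1/(8810 - 9457) = 1/(-647) = -1/647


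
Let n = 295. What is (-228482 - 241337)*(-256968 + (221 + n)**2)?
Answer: -4363678872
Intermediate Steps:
(-228482 - 241337)*(-256968 + (221 + n)**2) = (-228482 - 241337)*(-256968 + (221 + 295)**2) = -469819*(-256968 + 516**2) = -469819*(-256968 + 266256) = -469819*9288 = -4363678872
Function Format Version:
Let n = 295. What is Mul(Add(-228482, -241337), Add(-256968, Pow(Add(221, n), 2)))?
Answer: -4363678872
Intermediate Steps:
Mul(Add(-228482, -241337), Add(-256968, Pow(Add(221, n), 2))) = Mul(Add(-228482, -241337), Add(-256968, Pow(Add(221, 295), 2))) = Mul(-469819, Add(-256968, Pow(516, 2))) = Mul(-469819, Add(-256968, 266256)) = Mul(-469819, 9288) = -4363678872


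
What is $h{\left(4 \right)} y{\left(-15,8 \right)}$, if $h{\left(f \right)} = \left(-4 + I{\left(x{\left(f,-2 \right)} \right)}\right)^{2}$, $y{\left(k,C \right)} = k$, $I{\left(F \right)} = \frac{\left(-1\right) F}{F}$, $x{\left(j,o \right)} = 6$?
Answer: $-375$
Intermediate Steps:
$I{\left(F \right)} = -1$
$h{\left(f \right)} = 25$ ($h{\left(f \right)} = \left(-4 - 1\right)^{2} = \left(-5\right)^{2} = 25$)
$h{\left(4 \right)} y{\left(-15,8 \right)} = 25 \left(-15\right) = -375$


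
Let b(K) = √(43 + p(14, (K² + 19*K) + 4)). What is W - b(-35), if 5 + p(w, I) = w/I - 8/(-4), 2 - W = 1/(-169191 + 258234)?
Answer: 178085/89043 - √3182934/282 ≈ -4.3265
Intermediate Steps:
W = 178085/89043 (W = 2 - 1/(-169191 + 258234) = 2 - 1/89043 = 178085/89043 ≈ 2.0000)
p(w, I) = -3 + w/I (p(w, I) = -5 + (w/I - 8/(-4)) = -5 + (w/I - 8*(-¼)) = -5 + (w/I + 2) = -5 + (2 + w/I) = -3 + w/I)
b(K) = √(40 + 14/(4 + K² + 19*K)) (b(K) = √(43 + (-3 + 14/((K² + 19*K) + 4))) = √(43 + (-3 + 14/(4 + K² + 19*K))) = √(40 + 14/(4 + K² + 19*K)))
W - b(-35) = 178085/89043 - √(40 + 14/(4 + (-35)² + 19*(-35))) = 178085/89043 - √(40 + 14/(4 + 1225 - 665)) = 178085/89043 - √(40 + 14/564) = 178085/89043 - √(40 + 14*(1/564)) = 178085/89043 - √(40 + 7/282) = 178085/89043 - √(11287/282) = 178085/89043 - √3182934/282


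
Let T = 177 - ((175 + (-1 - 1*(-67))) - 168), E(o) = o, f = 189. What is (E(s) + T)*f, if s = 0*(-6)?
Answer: 19656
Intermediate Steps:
s = 0
T = 104 (T = 177 - ((175 + (-1 + 67)) - 168) = 177 - ((175 + 66) - 168) = 177 - (241 - 168) = 177 - 1*73 = 177 - 73 = 104)
(E(s) + T)*f = (0 + 104)*189 = 104*189 = 19656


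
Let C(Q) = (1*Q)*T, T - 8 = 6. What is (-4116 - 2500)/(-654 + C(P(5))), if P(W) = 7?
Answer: 1654/139 ≈ 11.899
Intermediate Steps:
T = 14 (T = 8 + 6 = 14)
C(Q) = 14*Q (C(Q) = (1*Q)*14 = Q*14 = 14*Q)
(-4116 - 2500)/(-654 + C(P(5))) = (-4116 - 2500)/(-654 + 14*7) = -6616/(-654 + 98) = -6616/(-556) = -6616*(-1/556) = 1654/139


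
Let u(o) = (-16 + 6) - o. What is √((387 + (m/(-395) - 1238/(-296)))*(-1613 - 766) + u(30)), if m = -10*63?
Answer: I*√31935749390041/5846 ≈ 966.67*I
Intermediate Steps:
m = -630
u(o) = -10 - o
√((387 + (m/(-395) - 1238/(-296)))*(-1613 - 766) + u(30)) = √((387 + (-630/(-395) - 1238/(-296)))*(-1613 - 766) + (-10 - 1*30)) = √((387 + (-630*(-1/395) - 1238*(-1/296)))*(-2379) + (-10 - 30)) = √((387 + (126/79 + 619/148))*(-2379) - 40) = √((387 + 67549/11692)*(-2379) - 40) = √((4592353/11692)*(-2379) - 40) = √(-10925207787/11692 - 40) = √(-10925675467/11692) = I*√31935749390041/5846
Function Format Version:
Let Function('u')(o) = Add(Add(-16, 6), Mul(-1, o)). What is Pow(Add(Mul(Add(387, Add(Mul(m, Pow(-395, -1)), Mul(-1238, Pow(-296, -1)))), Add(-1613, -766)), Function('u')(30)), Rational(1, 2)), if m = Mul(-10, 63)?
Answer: Mul(Rational(1, 5846), I, Pow(31935749390041, Rational(1, 2))) ≈ Mul(966.67, I)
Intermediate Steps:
m = -630
Function('u')(o) = Add(-10, Mul(-1, o))
Pow(Add(Mul(Add(387, Add(Mul(m, Pow(-395, -1)), Mul(-1238, Pow(-296, -1)))), Add(-1613, -766)), Function('u')(30)), Rational(1, 2)) = Pow(Add(Mul(Add(387, Add(Mul(-630, Pow(-395, -1)), Mul(-1238, Pow(-296, -1)))), Add(-1613, -766)), Add(-10, Mul(-1, 30))), Rational(1, 2)) = Pow(Add(Mul(Add(387, Add(Mul(-630, Rational(-1, 395)), Mul(-1238, Rational(-1, 296)))), -2379), Add(-10, -30)), Rational(1, 2)) = Pow(Add(Mul(Add(387, Add(Rational(126, 79), Rational(619, 148))), -2379), -40), Rational(1, 2)) = Pow(Add(Mul(Add(387, Rational(67549, 11692)), -2379), -40), Rational(1, 2)) = Pow(Add(Mul(Rational(4592353, 11692), -2379), -40), Rational(1, 2)) = Pow(Add(Rational(-10925207787, 11692), -40), Rational(1, 2)) = Pow(Rational(-10925675467, 11692), Rational(1, 2)) = Mul(Rational(1, 5846), I, Pow(31935749390041, Rational(1, 2)))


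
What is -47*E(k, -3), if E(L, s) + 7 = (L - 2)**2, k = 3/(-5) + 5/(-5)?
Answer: -7003/25 ≈ -280.12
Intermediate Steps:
k = -8/5 (k = 3*(-1/5) + 5*(-1/5) = -3/5 - 1 = -8/5 ≈ -1.6000)
E(L, s) = -7 + (-2 + L)**2 (E(L, s) = -7 + (L - 2)**2 = -7 + (-2 + L)**2)
-47*E(k, -3) = -47*(-7 + (-2 - 8/5)**2) = -47*(-7 + (-18/5)**2) = -47*(-7 + 324/25) = -47*149/25 = -7003/25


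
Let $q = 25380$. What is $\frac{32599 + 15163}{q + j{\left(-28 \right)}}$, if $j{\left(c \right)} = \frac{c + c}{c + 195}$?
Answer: $\frac{3988127}{2119202} \approx 1.8819$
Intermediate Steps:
$j{\left(c \right)} = \frac{2 c}{195 + c}$
$\frac{32599 + 15163}{q + j{\left(-28 \right)}} = \frac{32599 + 15163}{25380 + 2 \left(-28\right) \frac{1}{195 - 28}} = \frac{47762}{25380 + 2 \left(-28\right) \frac{1}{167}} = \frac{47762}{25380 - \frac{56}{167}} = \frac{47762}{\frac{4238404}{167}} = 47762 \cdot \frac{167}{4238404} = \frac{3988127}{2119202}$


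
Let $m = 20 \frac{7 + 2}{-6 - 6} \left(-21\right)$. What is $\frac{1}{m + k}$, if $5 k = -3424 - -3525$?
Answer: $\frac{5}{1676} \approx 0.0029833$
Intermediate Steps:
$m = 315$ ($m = 20 \frac{9}{-12} \left(-21\right) = 20 \cdot 9 \left(- \frac{1}{12}\right) \left(-21\right) = 20 \left(- \frac{3}{4}\right) \left(-21\right) = \left(-15\right) \left(-21\right) = 315$)
$k = \frac{101}{5}$ ($k = \frac{-3424 - -3525}{5} = \frac{-3424 + 3525}{5} = \frac{1}{5} \cdot 101 = \frac{101}{5} \approx 20.2$)
$\frac{1}{m + k} = \frac{1}{315 + \frac{101}{5}} = \frac{1}{\frac{1676}{5}} = \frac{5}{1676}$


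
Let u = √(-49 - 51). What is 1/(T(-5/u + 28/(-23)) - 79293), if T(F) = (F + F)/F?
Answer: -1/79291 ≈ -1.2612e-5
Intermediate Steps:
u = 10*I (u = √(-100) = 10*I ≈ 10.0*I)
T(F) = 2 (T(F) = (2*F)/F = 2)
1/(T(-5/u + 28/(-23)) - 79293) = 1/(2 - 79293) = 1/(-79291) = -1/79291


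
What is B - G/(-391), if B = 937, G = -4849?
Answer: 361518/391 ≈ 924.60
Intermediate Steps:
B - G/(-391) = 937 - (-4849)/(-391) = 937 - (-4849)*(-1)/391 = 937 - 1*4849/391 = 937 - 4849/391 = 361518/391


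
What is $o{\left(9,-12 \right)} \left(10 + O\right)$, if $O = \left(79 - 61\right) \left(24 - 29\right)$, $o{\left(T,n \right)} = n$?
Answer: $960$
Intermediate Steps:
$O = -90$ ($O = 18 \left(24 + \left(-37 + 8\right)\right) = 18 \left(24 - 29\right) = 18 \left(-5\right) = -90$)
$o{\left(9,-12 \right)} \left(10 + O\right) = - 12 \left(10 - 90\right) = \left(-12\right) \left(-80\right) = 960$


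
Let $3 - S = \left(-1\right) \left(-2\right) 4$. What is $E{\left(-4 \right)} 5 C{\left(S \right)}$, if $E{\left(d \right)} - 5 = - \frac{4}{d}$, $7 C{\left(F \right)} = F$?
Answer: $- \frac{150}{7} \approx -21.429$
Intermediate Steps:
$S = -5$ ($S = 3 - \left(-1\right) \left(-2\right) 4 = 3 - 2 \cdot 4 = 3 - 8 = -5$)
$C{\left(F \right)} = \frac{F}{7}$
$E{\left(d \right)} = 5 - \frac{4}{d}$
$E{\left(-4 \right)} 5 C{\left(S \right)} = \left(5 - \frac{4}{-4}\right) 5 \cdot \frac{1}{7} \left(-5\right) = \left(5 - -1\right) 5 \left(- \frac{5}{7}\right) = \left(5 + 1\right) 5 \left(- \frac{5}{7}\right) = 6 \cdot 5 \left(- \frac{5}{7}\right) = 30 \left(- \frac{5}{7}\right) = - \frac{150}{7}$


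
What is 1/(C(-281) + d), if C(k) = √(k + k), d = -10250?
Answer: -5125/52531531 - I*√562/105063062 ≈ -9.756e-5 - 2.2564e-7*I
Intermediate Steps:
C(k) = √2*√k (C(k) = √(2*k) = √2*√k)
1/(C(-281) + d) = 1/(√2*√(-281) - 10250) = 1/(√2*(I*√281) - 10250) = 1/(I*√562 - 10250) = 1/(-10250 + I*√562)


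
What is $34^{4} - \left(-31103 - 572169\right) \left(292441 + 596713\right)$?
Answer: $536403048224$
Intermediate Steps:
$34^{4} - \left(-31103 - 572169\right) \left(292441 + 596713\right) = 1336336 - \left(-603272\right) 889154 = 1336336 - -536401711888 = 1336336 + 536401711888 = 536403048224$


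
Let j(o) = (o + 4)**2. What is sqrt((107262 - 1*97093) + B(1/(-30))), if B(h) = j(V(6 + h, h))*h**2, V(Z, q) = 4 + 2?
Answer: sqrt(91522)/3 ≈ 100.84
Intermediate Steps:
V(Z, q) = 6
j(o) = (4 + o)**2
B(h) = 100*h**2 (B(h) = (4 + 6)**2*h**2 = 10**2*h**2 = 100*h**2)
sqrt((107262 - 1*97093) + B(1/(-30))) = sqrt((107262 - 1*97093) + 100*(1/(-30))**2) = sqrt((107262 - 97093) + 100*(-1/30)**2) = sqrt(10169 + 100*(1/900)) = sqrt(10169 + 1/9) = sqrt(91522/9) = sqrt(91522)/3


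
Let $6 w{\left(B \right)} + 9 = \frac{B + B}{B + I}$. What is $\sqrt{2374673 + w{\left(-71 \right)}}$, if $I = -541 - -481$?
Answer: $\frac{\sqrt{1467062665626}}{786} \approx 1541.0$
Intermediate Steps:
$I = -60$ ($I = -541 + 481 = -60$)
$w{\left(B \right)} = - \frac{3}{2} + \frac{B}{3 \left(-60 + B\right)}$ ($w{\left(B \right)} = - \frac{3}{2} + \frac{\left(B + B\right) \frac{1}{B - 60}}{6} = - \frac{3}{2} + \frac{2 B \frac{1}{-60 + B}}{6} = - \frac{3}{2} + \frac{B}{3 \left(-60 + B\right)}$)
$\sqrt{2374673 + w{\left(-71 \right)}} = \sqrt{2374673 + \frac{540 - -497}{6 \left(-60 - 71\right)}} = \sqrt{2374673 + \frac{540 + 497}{6 \left(-131\right)}} = \sqrt{2374673 + \frac{1}{6} \left(- \frac{1}{131}\right) 1037} = \sqrt{2374673 - \frac{1037}{786}} = \sqrt{\frac{1866491941}{786}} = \frac{\sqrt{1467062665626}}{786}$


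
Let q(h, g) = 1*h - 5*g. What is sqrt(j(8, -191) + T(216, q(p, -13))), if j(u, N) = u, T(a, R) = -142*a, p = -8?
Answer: 2*I*sqrt(7666) ≈ 175.11*I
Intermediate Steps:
q(h, g) = h - 5*g
sqrt(j(8, -191) + T(216, q(p, -13))) = sqrt(8 - 142*216) = sqrt(8 - 30672) = sqrt(-30664) = 2*I*sqrt(7666)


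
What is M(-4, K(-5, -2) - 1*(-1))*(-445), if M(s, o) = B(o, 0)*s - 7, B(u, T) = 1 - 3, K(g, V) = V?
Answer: -445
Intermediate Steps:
B(u, T) = -2
M(s, o) = -7 - 2*s (M(s, o) = -2*s - 7 = -7 - 2*s)
M(-4, K(-5, -2) - 1*(-1))*(-445) = (-7 - 2*(-4))*(-445) = (-7 + 8)*(-445) = 1*(-445) = -445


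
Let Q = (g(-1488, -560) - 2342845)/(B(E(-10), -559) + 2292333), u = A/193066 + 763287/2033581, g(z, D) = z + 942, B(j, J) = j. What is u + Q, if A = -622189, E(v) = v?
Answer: -316605010397708757/81818290496260978 ≈ -3.8696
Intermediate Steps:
g(z, D) = 942 + z
u = -1117906960867/392615349346 (u = -622189/193066 + 763287/2033581 = -1117906960867/392615349346 ≈ -2.8473)
Q = -2343391/2292323 (Q = ((942 - 1488) - 2342845)/(-10 + 2292333) = (-546 - 2342845)/2292323 = -2343391*1/2292323 = -2343391/2292323 ≈ -1.0223)
u + Q = -1117906960867/392615349346 - 2343391/2292323 = -316605010397708757/81818290496260978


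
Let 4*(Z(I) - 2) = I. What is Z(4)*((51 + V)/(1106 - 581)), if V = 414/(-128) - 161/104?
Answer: 38453/145600 ≈ 0.26410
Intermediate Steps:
V = -3979/832 (V = 414*(-1/128) - 161*1/104 = -207/64 - 161/104 = -3979/832 ≈ -4.7825)
Z(I) = 2 + I/4
Z(4)*((51 + V)/(1106 - 581)) = (2 + (1/4)*4)*((51 - 3979/832)/(1106 - 581)) = (2 + 1)*((38453/832)/525) = 3*((38453/832)*(1/525)) = 3*(38453/436800) = 38453/145600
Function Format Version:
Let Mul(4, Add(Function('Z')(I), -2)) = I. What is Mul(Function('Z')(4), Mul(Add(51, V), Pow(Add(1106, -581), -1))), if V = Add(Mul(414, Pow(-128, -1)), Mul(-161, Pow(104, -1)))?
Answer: Rational(38453, 145600) ≈ 0.26410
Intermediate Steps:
V = Rational(-3979, 832) (V = Add(Mul(414, Rational(-1, 128)), Mul(-161, Rational(1, 104))) = Add(Rational(-207, 64), Rational(-161, 104)) = Rational(-3979, 832) ≈ -4.7825)
Function('Z')(I) = Add(2, Mul(Rational(1, 4), I))
Mul(Function('Z')(4), Mul(Add(51, V), Pow(Add(1106, -581), -1))) = Mul(Add(2, Mul(Rational(1, 4), 4)), Mul(Add(51, Rational(-3979, 832)), Pow(Add(1106, -581), -1))) = Mul(Add(2, 1), Mul(Rational(38453, 832), Pow(525, -1))) = Mul(3, Mul(Rational(38453, 832), Rational(1, 525))) = Mul(3, Rational(38453, 436800)) = Rational(38453, 145600)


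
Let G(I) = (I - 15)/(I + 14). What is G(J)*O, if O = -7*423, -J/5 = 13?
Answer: -78960/17 ≈ -4644.7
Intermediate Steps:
J = -65 (J = -5*13 = -65)
G(I) = (-15 + I)/(14 + I)
O = -2961
G(J)*O = ((-15 - 65)/(14 - 65))*(-2961) = (-80/(-51))*(-2961) = -1/51*(-80)*(-2961) = (80/51)*(-2961) = -78960/17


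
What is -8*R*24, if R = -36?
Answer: 6912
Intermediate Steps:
-8*R*24 = -8*(-36)*24 = 288*24 = 6912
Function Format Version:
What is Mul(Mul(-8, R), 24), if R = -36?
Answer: 6912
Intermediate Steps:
Mul(Mul(-8, R), 24) = Mul(Mul(-8, -36), 24) = Mul(288, 24) = 6912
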